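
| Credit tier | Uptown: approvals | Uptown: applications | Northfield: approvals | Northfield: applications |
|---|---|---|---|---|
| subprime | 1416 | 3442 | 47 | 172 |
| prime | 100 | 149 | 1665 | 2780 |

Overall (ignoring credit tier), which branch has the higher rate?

Northfield

Subprime: Uptown 1416/3442 = 41.1%, Northfield 47/172 = 27.3% → Uptown
Prime: Uptown 100/149 = 67.1%, Northfield 1665/2780 = 59.9% → Uptown
Overall: Uptown 1516/3591 = 42.2%, Northfield 1712/2952 = 58.0% → Northfield
(Uptown wins every credit group but Northfield wins overall — Uptown's applications skew toward the low-rate subprime group.)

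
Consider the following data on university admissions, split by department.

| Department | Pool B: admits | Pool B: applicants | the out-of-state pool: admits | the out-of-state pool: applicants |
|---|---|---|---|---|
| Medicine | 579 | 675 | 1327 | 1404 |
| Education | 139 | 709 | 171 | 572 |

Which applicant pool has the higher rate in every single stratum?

the out-of-state pool

Medicine: Pool B 579/675 = 85.8%, the out-of-state pool 1327/1404 = 94.5% → the out-of-state pool
Education: Pool B 139/709 = 19.6%, the out-of-state pool 171/572 = 29.9% → the out-of-state pool
The out-of-state pool has the higher rate in both groups.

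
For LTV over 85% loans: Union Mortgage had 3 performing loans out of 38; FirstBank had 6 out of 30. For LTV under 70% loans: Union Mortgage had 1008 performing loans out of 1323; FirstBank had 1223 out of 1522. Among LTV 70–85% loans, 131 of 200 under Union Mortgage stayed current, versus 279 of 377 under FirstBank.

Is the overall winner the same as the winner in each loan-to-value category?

Yes

LTV over 85%: Union Mortgage 3/38 = 7.9%, FirstBank 6/30 = 20.0% → FirstBank
LTV under 70%: Union Mortgage 1008/1323 = 76.2%, FirstBank 1223/1522 = 80.4% → FirstBank
LTV 70–85%: Union Mortgage 131/200 = 65.5%, FirstBank 279/377 = 74.0% → FirstBank
Overall: Union Mortgage 1142/1561 = 73.2%, FirstBank 1508/1929 = 78.2% → FirstBank
FirstBank wins overall and in every loan-to-value group — no reversal.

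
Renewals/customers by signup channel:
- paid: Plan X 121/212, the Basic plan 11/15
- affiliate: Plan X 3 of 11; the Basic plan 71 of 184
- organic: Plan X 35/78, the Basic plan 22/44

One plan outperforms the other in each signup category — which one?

the Basic plan

Paid: Plan X 121/212 = 57.1%, the Basic plan 11/15 = 73.3% → the Basic plan
Affiliate: Plan X 3/11 = 27.3%, the Basic plan 71/184 = 38.6% → the Basic plan
Organic: Plan X 35/78 = 44.9%, the Basic plan 22/44 = 50.0% → the Basic plan
The Basic plan has the higher rate in all 3 groups.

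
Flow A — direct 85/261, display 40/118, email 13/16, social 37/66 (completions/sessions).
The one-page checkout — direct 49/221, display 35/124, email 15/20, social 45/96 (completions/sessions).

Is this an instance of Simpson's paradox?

No

Direct: Flow A 85/261 = 32.6%, the one-page checkout 49/221 = 22.2% → Flow A
Display: Flow A 40/118 = 33.9%, the one-page checkout 35/124 = 28.2% → Flow A
Email: Flow A 13/16 = 81.2%, the one-page checkout 15/20 = 75.0% → Flow A
Social: Flow A 37/66 = 56.1%, the one-page checkout 45/96 = 46.9% → Flow A
Overall: Flow A 175/461 = 38.0%, the one-page checkout 144/461 = 31.2% → Flow A
Flow A wins overall and in every traffic group — no reversal.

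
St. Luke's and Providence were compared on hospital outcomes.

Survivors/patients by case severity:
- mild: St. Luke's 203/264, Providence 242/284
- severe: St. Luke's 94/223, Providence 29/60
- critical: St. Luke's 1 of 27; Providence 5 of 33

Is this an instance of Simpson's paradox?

Mild: St. Luke's 203/264 = 76.9%, Providence 242/284 = 85.2% → Providence
Severe: St. Luke's 94/223 = 42.2%, Providence 29/60 = 48.3% → Providence
Critical: St. Luke's 1/27 = 3.7%, Providence 5/33 = 15.2% → Providence
Overall: St. Luke's 298/514 = 58.0%, Providence 276/377 = 73.2% → Providence
Providence wins overall and in every case group — no reversal.

No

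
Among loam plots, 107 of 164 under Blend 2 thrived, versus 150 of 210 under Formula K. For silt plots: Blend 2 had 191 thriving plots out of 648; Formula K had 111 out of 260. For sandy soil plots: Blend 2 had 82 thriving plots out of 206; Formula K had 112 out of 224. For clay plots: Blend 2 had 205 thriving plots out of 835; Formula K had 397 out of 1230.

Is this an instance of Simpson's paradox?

No

Loam: Blend 2 107/164 = 65.2%, Formula K 150/210 = 71.4% → Formula K
Silt: Blend 2 191/648 = 29.5%, Formula K 111/260 = 42.7% → Formula K
Sandy soil: Blend 2 82/206 = 39.8%, Formula K 112/224 = 50.0% → Formula K
Clay: Blend 2 205/835 = 24.6%, Formula K 397/1230 = 32.3% → Formula K
Overall: Blend 2 585/1853 = 31.6%, Formula K 770/1924 = 40.0% → Formula K
Formula K wins overall and in every soil group — no reversal.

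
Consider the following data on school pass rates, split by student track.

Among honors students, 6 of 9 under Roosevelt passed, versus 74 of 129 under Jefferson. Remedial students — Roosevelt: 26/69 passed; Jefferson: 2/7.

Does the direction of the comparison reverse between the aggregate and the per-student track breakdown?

Honors: Roosevelt 6/9 = 66.7%, Jefferson 74/129 = 57.4% → Roosevelt
Remedial: Roosevelt 26/69 = 37.7%, Jefferson 2/7 = 28.6% → Roosevelt
Overall: Roosevelt 32/78 = 41.0%, Jefferson 76/136 = 55.9% → Jefferson
Roosevelt wins each student group but Jefferson wins overall — the comparison reverses. Roosevelt's students skew toward remedial, which has a lower base rate.

Yes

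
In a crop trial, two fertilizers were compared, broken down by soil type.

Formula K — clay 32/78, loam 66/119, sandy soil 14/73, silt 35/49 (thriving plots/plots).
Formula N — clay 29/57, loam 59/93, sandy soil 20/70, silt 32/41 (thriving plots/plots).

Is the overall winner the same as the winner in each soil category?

Clay: Formula K 32/78 = 41.0%, Formula N 29/57 = 50.9% → Formula N
Loam: Formula K 66/119 = 55.5%, Formula N 59/93 = 63.4% → Formula N
Sandy soil: Formula K 14/73 = 19.2%, Formula N 20/70 = 28.6% → Formula N
Silt: Formula K 35/49 = 71.4%, Formula N 32/41 = 78.0% → Formula N
Overall: Formula K 147/319 = 46.1%, Formula N 140/261 = 53.6% → Formula N
Formula N wins overall and in every soil group — no reversal.

Yes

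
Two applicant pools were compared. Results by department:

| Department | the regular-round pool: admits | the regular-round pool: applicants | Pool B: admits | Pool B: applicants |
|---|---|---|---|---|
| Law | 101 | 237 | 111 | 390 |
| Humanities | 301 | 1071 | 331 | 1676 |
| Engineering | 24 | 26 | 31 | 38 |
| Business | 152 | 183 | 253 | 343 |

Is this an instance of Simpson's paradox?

Law: the regular-round pool 101/237 = 42.6%, Pool B 111/390 = 28.5% → the regular-round pool
Humanities: the regular-round pool 301/1071 = 28.1%, Pool B 331/1676 = 19.7% → the regular-round pool
Engineering: the regular-round pool 24/26 = 92.3%, Pool B 31/38 = 81.6% → the regular-round pool
Business: the regular-round pool 152/183 = 83.1%, Pool B 253/343 = 73.8% → the regular-round pool
Overall: the regular-round pool 578/1517 = 38.1%, Pool B 726/2447 = 29.7% → the regular-round pool
The regular-round pool wins overall and in every department group — no reversal.

No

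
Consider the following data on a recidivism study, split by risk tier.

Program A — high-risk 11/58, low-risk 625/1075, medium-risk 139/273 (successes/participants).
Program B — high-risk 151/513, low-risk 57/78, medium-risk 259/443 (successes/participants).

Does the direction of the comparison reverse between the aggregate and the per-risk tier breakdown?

Yes

High-risk: Program A 11/58 = 19.0%, Program B 151/513 = 29.4% → Program B
Low-risk: Program A 625/1075 = 58.1%, Program B 57/78 = 73.1% → Program B
Medium-risk: Program A 139/273 = 50.9%, Program B 259/443 = 58.5% → Program B
Overall: Program A 775/1406 = 55.1%, Program B 467/1034 = 45.2% → Program A
Program B wins each risk group but Program A wins overall — the comparison reverses. Program B's participants skew toward high-risk, which has a lower base rate.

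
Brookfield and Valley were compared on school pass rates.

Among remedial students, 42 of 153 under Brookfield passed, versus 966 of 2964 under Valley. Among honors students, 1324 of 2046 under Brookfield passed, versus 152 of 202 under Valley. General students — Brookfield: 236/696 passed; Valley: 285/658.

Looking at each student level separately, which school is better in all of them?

Valley

Remedial: Brookfield 42/153 = 27.5%, Valley 966/2964 = 32.6% → Valley
Honors: Brookfield 1324/2046 = 64.7%, Valley 152/202 = 75.2% → Valley
General: Brookfield 236/696 = 33.9%, Valley 285/658 = 43.3% → Valley
Valley has the higher rate in all 3 groups.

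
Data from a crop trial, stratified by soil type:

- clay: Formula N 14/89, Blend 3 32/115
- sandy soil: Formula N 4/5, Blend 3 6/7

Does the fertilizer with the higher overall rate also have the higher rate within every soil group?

Yes

Clay: Formula N 14/89 = 15.7%, Blend 3 32/115 = 27.8% → Blend 3
Sandy soil: Formula N 4/5 = 80.0%, Blend 3 6/7 = 85.7% → Blend 3
Overall: Formula N 18/94 = 19.1%, Blend 3 38/122 = 31.1% → Blend 3
Blend 3 wins overall and in every soil group — no reversal.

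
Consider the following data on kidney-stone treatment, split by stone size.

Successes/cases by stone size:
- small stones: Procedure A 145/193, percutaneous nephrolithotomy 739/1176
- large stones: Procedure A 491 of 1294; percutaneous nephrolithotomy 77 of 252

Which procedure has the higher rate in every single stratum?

Procedure A

Small stones: Procedure A 145/193 = 75.1%, percutaneous nephrolithotomy 739/1176 = 62.8% → Procedure A
Large stones: Procedure A 491/1294 = 37.9%, percutaneous nephrolithotomy 77/252 = 30.6% → Procedure A
Procedure A has the higher rate in both groups.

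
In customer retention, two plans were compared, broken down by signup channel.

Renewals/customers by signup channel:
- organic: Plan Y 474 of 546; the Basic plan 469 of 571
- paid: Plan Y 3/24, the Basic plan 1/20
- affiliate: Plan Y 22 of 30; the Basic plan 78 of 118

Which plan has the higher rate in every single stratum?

Organic: Plan Y 474/546 = 86.8%, the Basic plan 469/571 = 82.1% → Plan Y
Paid: Plan Y 3/24 = 12.5%, the Basic plan 1/20 = 5.0% → Plan Y
Affiliate: Plan Y 22/30 = 73.3%, the Basic plan 78/118 = 66.1% → Plan Y
Plan Y has the higher rate in all 3 groups.

Plan Y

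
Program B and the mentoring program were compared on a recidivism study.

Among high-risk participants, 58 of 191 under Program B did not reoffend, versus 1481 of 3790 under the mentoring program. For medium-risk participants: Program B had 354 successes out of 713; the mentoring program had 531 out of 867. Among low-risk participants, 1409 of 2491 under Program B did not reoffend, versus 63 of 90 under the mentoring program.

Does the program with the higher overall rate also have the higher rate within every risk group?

High-risk: Program B 58/191 = 30.4%, the mentoring program 1481/3790 = 39.1% → the mentoring program
Medium-risk: Program B 354/713 = 49.6%, the mentoring program 531/867 = 61.2% → the mentoring program
Low-risk: Program B 1409/2491 = 56.6%, the mentoring program 63/90 = 70.0% → the mentoring program
Overall: Program B 1821/3395 = 53.6%, the mentoring program 2075/4747 = 43.7% → Program B
The mentoring program wins each risk group but Program B wins overall — the comparison reverses. The mentoring program's participants skew toward high-risk, which has a lower base rate.

No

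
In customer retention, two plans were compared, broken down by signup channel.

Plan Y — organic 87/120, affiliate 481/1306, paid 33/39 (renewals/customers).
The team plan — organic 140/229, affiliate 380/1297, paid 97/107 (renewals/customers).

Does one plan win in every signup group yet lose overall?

No

Organic: Plan Y 87/120 = 72.5%, the team plan 140/229 = 61.1% → Plan Y
Affiliate: Plan Y 481/1306 = 36.8%, the team plan 380/1297 = 29.3% → Plan Y
Paid: Plan Y 33/39 = 84.6%, the team plan 97/107 = 90.7% → the team plan
Overall: Plan Y 601/1465 = 41.0%, the team plan 617/1633 = 37.8% → Plan Y
Neither sweeps: Plan Y wins 2 of 3 groups, the team plan wins 1. Plan Y wins overall but not every group — no Simpson reversal.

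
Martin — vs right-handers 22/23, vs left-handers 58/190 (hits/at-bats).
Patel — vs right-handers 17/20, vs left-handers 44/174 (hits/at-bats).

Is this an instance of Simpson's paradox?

No

Vs right-handers: Martin 22/23 = 95.7%, Patel 17/20 = 85.0% → Martin
Vs left-handers: Martin 58/190 = 30.5%, Patel 44/174 = 25.3% → Martin
Overall: Martin 80/213 = 37.6%, Patel 61/194 = 31.4% → Martin
Martin wins overall and in every pitcher group — no reversal.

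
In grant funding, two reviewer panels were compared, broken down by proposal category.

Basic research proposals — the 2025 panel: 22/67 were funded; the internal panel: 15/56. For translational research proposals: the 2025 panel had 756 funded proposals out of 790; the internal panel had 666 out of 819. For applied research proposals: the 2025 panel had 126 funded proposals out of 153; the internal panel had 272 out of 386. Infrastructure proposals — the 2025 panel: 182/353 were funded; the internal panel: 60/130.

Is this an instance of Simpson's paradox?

Basic research: the 2025 panel 22/67 = 32.8%, the internal panel 15/56 = 26.8% → the 2025 panel
Translational research: the 2025 panel 756/790 = 95.7%, the internal panel 666/819 = 81.3% → the 2025 panel
Applied research: the 2025 panel 126/153 = 82.4%, the internal panel 272/386 = 70.5% → the 2025 panel
Infrastructure: the 2025 panel 182/353 = 51.6%, the internal panel 60/130 = 46.2% → the 2025 panel
Overall: the 2025 panel 1086/1363 = 79.7%, the internal panel 1013/1391 = 72.8% → the 2025 panel
The 2025 panel wins overall and in every proposal group — no reversal.

No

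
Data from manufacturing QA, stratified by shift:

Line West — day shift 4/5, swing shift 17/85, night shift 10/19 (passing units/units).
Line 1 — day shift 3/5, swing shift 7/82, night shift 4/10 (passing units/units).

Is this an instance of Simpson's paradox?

No

Day shift: Line West 4/5 = 80.0%, Line 1 3/5 = 60.0% → Line West
Swing shift: Line West 17/85 = 20.0%, Line 1 7/82 = 8.5% → Line West
Night shift: Line West 10/19 = 52.6%, Line 1 4/10 = 40.0% → Line West
Overall: Line West 31/109 = 28.4%, Line 1 14/97 = 14.4% → Line West
Line West wins overall and in every shift group — no reversal.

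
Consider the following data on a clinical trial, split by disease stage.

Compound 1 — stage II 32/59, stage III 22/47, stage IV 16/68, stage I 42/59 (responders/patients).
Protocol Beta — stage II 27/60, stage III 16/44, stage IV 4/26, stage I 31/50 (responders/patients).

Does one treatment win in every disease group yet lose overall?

Stage II: Compound 1 32/59 = 54.2%, Protocol Beta 27/60 = 45.0% → Compound 1
Stage III: Compound 1 22/47 = 46.8%, Protocol Beta 16/44 = 36.4% → Compound 1
Stage IV: Compound 1 16/68 = 23.5%, Protocol Beta 4/26 = 15.4% → Compound 1
Stage I: Compound 1 42/59 = 71.2%, Protocol Beta 31/50 = 62.0% → Compound 1
Overall: Compound 1 112/233 = 48.1%, Protocol Beta 78/180 = 43.3% → Compound 1
Compound 1 wins overall and in every disease group — no reversal.

No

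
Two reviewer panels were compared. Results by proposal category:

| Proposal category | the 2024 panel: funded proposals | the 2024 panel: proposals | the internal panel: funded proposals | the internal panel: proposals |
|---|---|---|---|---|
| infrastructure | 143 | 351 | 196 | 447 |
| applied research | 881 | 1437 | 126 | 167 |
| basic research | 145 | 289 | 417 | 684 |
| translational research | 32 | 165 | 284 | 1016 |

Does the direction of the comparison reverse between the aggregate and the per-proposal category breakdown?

Infrastructure: the 2024 panel 143/351 = 40.7%, the internal panel 196/447 = 43.8% → the internal panel
Applied research: the 2024 panel 881/1437 = 61.3%, the internal panel 126/167 = 75.4% → the internal panel
Basic research: the 2024 panel 145/289 = 50.2%, the internal panel 417/684 = 61.0% → the internal panel
Translational research: the 2024 panel 32/165 = 19.4%, the internal panel 284/1016 = 28.0% → the internal panel
Overall: the 2024 panel 1201/2242 = 53.6%, the internal panel 1023/2314 = 44.2% → the 2024 panel
The internal panel wins each proposal group but the 2024 panel wins overall — the comparison reverses. The internal panel's proposals skew toward translational research, which has a lower base rate.

Yes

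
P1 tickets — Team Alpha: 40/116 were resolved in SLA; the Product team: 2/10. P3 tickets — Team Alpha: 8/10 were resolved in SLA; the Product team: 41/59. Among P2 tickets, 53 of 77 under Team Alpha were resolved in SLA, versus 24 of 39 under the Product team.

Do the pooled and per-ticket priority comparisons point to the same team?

No

P1: Team Alpha 40/116 = 34.5%, the Product team 2/10 = 20.0% → Team Alpha
P3: Team Alpha 8/10 = 80.0%, the Product team 41/59 = 69.5% → Team Alpha
P2: Team Alpha 53/77 = 68.8%, the Product team 24/39 = 61.5% → Team Alpha
Overall: Team Alpha 101/203 = 49.8%, the Product team 67/108 = 62.0% → the Product team
Team Alpha wins each ticket group but the Product team wins overall — the comparison reverses. Team Alpha's tickets skew toward P1, which has a lower base rate.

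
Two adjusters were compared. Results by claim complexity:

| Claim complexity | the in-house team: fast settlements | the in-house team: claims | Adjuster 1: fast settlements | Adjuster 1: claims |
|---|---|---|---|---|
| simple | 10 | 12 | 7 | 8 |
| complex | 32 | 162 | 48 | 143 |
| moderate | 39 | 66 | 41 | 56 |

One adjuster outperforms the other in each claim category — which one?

Simple: the in-house team 10/12 = 83.3%, Adjuster 1 7/8 = 87.5% → Adjuster 1
Complex: the in-house team 32/162 = 19.8%, Adjuster 1 48/143 = 33.6% → Adjuster 1
Moderate: the in-house team 39/66 = 59.1%, Adjuster 1 41/56 = 73.2% → Adjuster 1
Adjuster 1 has the higher rate in all 3 groups.

Adjuster 1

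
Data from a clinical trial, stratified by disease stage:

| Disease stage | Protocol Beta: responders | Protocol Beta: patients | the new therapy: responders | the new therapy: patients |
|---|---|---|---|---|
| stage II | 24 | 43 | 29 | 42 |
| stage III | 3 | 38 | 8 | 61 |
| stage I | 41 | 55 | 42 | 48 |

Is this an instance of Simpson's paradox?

Stage II: Protocol Beta 24/43 = 55.8%, the new therapy 29/42 = 69.0% → the new therapy
Stage III: Protocol Beta 3/38 = 7.9%, the new therapy 8/61 = 13.1% → the new therapy
Stage I: Protocol Beta 41/55 = 74.5%, the new therapy 42/48 = 87.5% → the new therapy
Overall: Protocol Beta 68/136 = 50.0%, the new therapy 79/151 = 52.3% → the new therapy
The new therapy wins overall and in every disease group — no reversal.

No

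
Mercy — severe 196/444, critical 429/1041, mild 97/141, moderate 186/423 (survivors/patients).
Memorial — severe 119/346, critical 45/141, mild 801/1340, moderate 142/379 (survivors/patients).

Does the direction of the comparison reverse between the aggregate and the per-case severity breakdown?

Yes

Severe: Mercy 196/444 = 44.1%, Memorial 119/346 = 34.4% → Mercy
Critical: Mercy 429/1041 = 41.2%, Memorial 45/141 = 31.9% → Mercy
Mild: Mercy 97/141 = 68.8%, Memorial 801/1340 = 59.8% → Mercy
Moderate: Mercy 186/423 = 44.0%, Memorial 142/379 = 37.5% → Mercy
Overall: Mercy 908/2049 = 44.3%, Memorial 1107/2206 = 50.2% → Memorial
Mercy wins each case group but Memorial wins overall — the comparison reverses. Mercy's patients skew toward critical, which has a lower base rate.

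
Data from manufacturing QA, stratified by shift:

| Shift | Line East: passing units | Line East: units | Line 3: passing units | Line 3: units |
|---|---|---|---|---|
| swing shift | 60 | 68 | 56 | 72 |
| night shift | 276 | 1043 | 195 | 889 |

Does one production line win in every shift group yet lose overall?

No

Swing shift: Line East 60/68 = 88.2%, Line 3 56/72 = 77.8% → Line East
Night shift: Line East 276/1043 = 26.5%, Line 3 195/889 = 21.9% → Line East
Overall: Line East 336/1111 = 30.2%, Line 3 251/961 = 26.1% → Line East
Line East wins overall and in every shift group — no reversal.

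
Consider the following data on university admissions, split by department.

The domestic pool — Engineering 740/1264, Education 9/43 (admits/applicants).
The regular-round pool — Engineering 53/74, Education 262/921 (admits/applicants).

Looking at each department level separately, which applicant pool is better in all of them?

the regular-round pool

Engineering: the domestic pool 740/1264 = 58.5%, the regular-round pool 53/74 = 71.6% → the regular-round pool
Education: the domestic pool 9/43 = 20.9%, the regular-round pool 262/921 = 28.4% → the regular-round pool
The regular-round pool has the higher rate in both groups.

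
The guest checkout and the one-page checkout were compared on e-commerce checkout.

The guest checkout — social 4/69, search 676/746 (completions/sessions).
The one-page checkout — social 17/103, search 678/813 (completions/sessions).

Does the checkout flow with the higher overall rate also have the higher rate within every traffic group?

No

Social: the guest checkout 4/69 = 5.8%, the one-page checkout 17/103 = 16.5% → the one-page checkout
Search: the guest checkout 676/746 = 90.6%, the one-page checkout 678/813 = 83.4% → the guest checkout
Overall: the guest checkout 680/815 = 83.4%, the one-page checkout 695/916 = 75.9% → the guest checkout
Neither sweeps: the guest checkout wins 1 of 2 groups, the one-page checkout wins 1. The guest checkout wins overall but not every group — no Simpson reversal.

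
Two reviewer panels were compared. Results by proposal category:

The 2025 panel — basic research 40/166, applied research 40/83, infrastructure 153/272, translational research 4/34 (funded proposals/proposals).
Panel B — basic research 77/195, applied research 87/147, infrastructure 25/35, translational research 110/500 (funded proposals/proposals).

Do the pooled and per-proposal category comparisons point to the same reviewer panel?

No

Basic research: the 2025 panel 40/166 = 24.1%, Panel B 77/195 = 39.5% → Panel B
Applied research: the 2025 panel 40/83 = 48.2%, Panel B 87/147 = 59.2% → Panel B
Infrastructure: the 2025 panel 153/272 = 56.2%, Panel B 25/35 = 71.4% → Panel B
Translational research: the 2025 panel 4/34 = 11.8%, Panel B 110/500 = 22.0% → Panel B
Overall: the 2025 panel 237/555 = 42.7%, Panel B 299/877 = 34.1% → the 2025 panel
Panel B wins each proposal group but the 2025 panel wins overall — the comparison reverses. Panel B's proposals skew toward translational research, which has a lower base rate.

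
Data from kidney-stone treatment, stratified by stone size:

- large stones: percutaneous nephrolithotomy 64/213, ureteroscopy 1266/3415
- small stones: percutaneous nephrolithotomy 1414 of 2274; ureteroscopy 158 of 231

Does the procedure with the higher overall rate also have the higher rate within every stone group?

No

Large stones: percutaneous nephrolithotomy 64/213 = 30.0%, ureteroscopy 1266/3415 = 37.1% → ureteroscopy
Small stones: percutaneous nephrolithotomy 1414/2274 = 62.2%, ureteroscopy 158/231 = 68.4% → ureteroscopy
Overall: percutaneous nephrolithotomy 1478/2487 = 59.4%, ureteroscopy 1424/3646 = 39.1% → percutaneous nephrolithotomy
Ureteroscopy wins each stone group but percutaneous nephrolithotomy wins overall — the comparison reverses. Ureteroscopy's cases skew toward large stones, which has a lower base rate.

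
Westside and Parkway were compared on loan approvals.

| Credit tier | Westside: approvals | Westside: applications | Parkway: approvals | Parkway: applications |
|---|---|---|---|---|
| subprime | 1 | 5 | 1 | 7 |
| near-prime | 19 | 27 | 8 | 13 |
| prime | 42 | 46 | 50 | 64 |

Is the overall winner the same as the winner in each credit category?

Subprime: Westside 1/5 = 20.0%, Parkway 1/7 = 14.3% → Westside
Near-prime: Westside 19/27 = 70.4%, Parkway 8/13 = 61.5% → Westside
Prime: Westside 42/46 = 91.3%, Parkway 50/64 = 78.1% → Westside
Overall: Westside 62/78 = 79.5%, Parkway 59/84 = 70.2% → Westside
Westside wins overall and in every credit group — no reversal.

Yes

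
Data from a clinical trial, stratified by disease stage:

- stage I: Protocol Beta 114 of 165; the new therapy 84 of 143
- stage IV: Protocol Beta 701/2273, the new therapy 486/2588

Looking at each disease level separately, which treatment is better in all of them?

Stage I: Protocol Beta 114/165 = 69.1%, the new therapy 84/143 = 58.7% → Protocol Beta
Stage IV: Protocol Beta 701/2273 = 30.8%, the new therapy 486/2588 = 18.8% → Protocol Beta
Protocol Beta has the higher rate in both groups.

Protocol Beta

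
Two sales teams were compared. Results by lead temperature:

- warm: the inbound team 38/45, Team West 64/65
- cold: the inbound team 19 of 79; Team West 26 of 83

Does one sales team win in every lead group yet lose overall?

Warm: the inbound team 38/45 = 84.4%, Team West 64/65 = 98.5% → Team West
Cold: the inbound team 19/79 = 24.1%, Team West 26/83 = 31.3% → Team West
Overall: the inbound team 57/124 = 46.0%, Team West 90/148 = 60.8% → Team West
Team West wins overall and in every lead group — no reversal.

No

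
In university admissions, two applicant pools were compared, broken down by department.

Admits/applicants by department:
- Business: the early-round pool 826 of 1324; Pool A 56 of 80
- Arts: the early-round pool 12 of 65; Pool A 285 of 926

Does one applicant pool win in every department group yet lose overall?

Business: the early-round pool 826/1324 = 62.4%, Pool A 56/80 = 70.0% → Pool A
Arts: the early-round pool 12/65 = 18.5%, Pool A 285/926 = 30.8% → Pool A
Overall: the early-round pool 838/1389 = 60.3%, Pool A 341/1006 = 33.9% → the early-round pool
Pool A wins each department group but the early-round pool wins overall — the comparison reverses. Pool A's applicants skew toward Arts, which has a lower base rate.

Yes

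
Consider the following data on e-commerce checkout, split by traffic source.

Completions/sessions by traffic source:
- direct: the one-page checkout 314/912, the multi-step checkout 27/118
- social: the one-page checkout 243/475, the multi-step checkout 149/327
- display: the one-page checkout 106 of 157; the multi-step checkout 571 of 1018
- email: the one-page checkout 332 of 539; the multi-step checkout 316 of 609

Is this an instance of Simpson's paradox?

Yes

Direct: the one-page checkout 314/912 = 34.4%, the multi-step checkout 27/118 = 22.9% → the one-page checkout
Social: the one-page checkout 243/475 = 51.2%, the multi-step checkout 149/327 = 45.6% → the one-page checkout
Display: the one-page checkout 106/157 = 67.5%, the multi-step checkout 571/1018 = 56.1% → the one-page checkout
Email: the one-page checkout 332/539 = 61.6%, the multi-step checkout 316/609 = 51.9% → the one-page checkout
Overall: the one-page checkout 995/2083 = 47.8%, the multi-step checkout 1063/2072 = 51.3% → the multi-step checkout
The one-page checkout wins each traffic group but the multi-step checkout wins overall — the comparison reverses. The one-page checkout's sessions skew toward direct, which has a lower base rate.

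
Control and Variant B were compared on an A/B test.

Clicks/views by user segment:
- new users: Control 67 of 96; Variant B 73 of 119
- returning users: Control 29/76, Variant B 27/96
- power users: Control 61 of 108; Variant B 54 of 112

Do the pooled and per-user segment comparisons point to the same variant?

Yes

New users: Control 67/96 = 69.8%, Variant B 73/119 = 61.3% → Control
Returning users: Control 29/76 = 38.2%, Variant B 27/96 = 28.1% → Control
Power users: Control 61/108 = 56.5%, Variant B 54/112 = 48.2% → Control
Overall: Control 157/280 = 56.1%, Variant B 154/327 = 47.1% → Control
Control wins overall and in every user group — no reversal.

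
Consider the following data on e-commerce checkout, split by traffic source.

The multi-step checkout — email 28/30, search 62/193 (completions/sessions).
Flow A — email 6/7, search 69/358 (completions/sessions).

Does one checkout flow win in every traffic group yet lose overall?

Email: the multi-step checkout 28/30 = 93.3%, Flow A 6/7 = 85.7% → the multi-step checkout
Search: the multi-step checkout 62/193 = 32.1%, Flow A 69/358 = 19.3% → the multi-step checkout
Overall: the multi-step checkout 90/223 = 40.4%, Flow A 75/365 = 20.5% → the multi-step checkout
The multi-step checkout wins overall and in every traffic group — no reversal.

No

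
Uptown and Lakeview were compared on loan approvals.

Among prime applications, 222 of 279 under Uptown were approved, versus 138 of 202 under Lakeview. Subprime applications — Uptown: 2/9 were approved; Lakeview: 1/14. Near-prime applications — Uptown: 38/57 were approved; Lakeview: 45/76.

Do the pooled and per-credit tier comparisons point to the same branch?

Prime: Uptown 222/279 = 79.6%, Lakeview 138/202 = 68.3% → Uptown
Subprime: Uptown 2/9 = 22.2%, Lakeview 1/14 = 7.1% → Uptown
Near-prime: Uptown 38/57 = 66.7%, Lakeview 45/76 = 59.2% → Uptown
Overall: Uptown 262/345 = 75.9%, Lakeview 184/292 = 63.0% → Uptown
Uptown wins overall and in every credit group — no reversal.

Yes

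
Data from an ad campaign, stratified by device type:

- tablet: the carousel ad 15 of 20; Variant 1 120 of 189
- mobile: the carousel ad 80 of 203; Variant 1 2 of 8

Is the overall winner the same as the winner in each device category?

Tablet: the carousel ad 15/20 = 75.0%, Variant 1 120/189 = 63.5% → the carousel ad
Mobile: the carousel ad 80/203 = 39.4%, Variant 1 2/8 = 25.0% → the carousel ad
Overall: the carousel ad 95/223 = 42.6%, Variant 1 122/197 = 61.9% → Variant 1
The carousel ad wins each device group but Variant 1 wins overall — the comparison reverses. The carousel ad's impressions skew toward mobile, which has a lower base rate.

No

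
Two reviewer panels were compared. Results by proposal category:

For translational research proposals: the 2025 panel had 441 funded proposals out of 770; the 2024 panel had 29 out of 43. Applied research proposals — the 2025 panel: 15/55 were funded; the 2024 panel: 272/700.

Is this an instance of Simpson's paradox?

Yes

Translational research: the 2025 panel 441/770 = 57.3%, the 2024 panel 29/43 = 67.4% → the 2024 panel
Applied research: the 2025 panel 15/55 = 27.3%, the 2024 panel 272/700 = 38.9% → the 2024 panel
Overall: the 2025 panel 456/825 = 55.3%, the 2024 panel 301/743 = 40.5% → the 2025 panel
The 2024 panel wins each proposal group but the 2025 panel wins overall — the comparison reverses. The 2024 panel's proposals skew toward applied research, which has a lower base rate.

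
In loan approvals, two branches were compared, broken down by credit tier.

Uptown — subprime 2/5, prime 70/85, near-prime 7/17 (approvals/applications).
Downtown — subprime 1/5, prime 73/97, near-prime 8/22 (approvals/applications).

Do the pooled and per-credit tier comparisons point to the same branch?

Subprime: Uptown 2/5 = 40.0%, Downtown 1/5 = 20.0% → Uptown
Prime: Uptown 70/85 = 82.4%, Downtown 73/97 = 75.3% → Uptown
Near-prime: Uptown 7/17 = 41.2%, Downtown 8/22 = 36.4% → Uptown
Overall: Uptown 79/107 = 73.8%, Downtown 82/124 = 66.1% → Uptown
Uptown wins overall and in every credit group — no reversal.

Yes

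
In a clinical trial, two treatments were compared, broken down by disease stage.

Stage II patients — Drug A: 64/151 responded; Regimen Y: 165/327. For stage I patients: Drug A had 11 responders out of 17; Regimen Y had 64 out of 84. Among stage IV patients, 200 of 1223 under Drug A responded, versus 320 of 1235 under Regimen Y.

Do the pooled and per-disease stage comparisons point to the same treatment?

Stage II: Drug A 64/151 = 42.4%, Regimen Y 165/327 = 50.5% → Regimen Y
Stage I: Drug A 11/17 = 64.7%, Regimen Y 64/84 = 76.2% → Regimen Y
Stage IV: Drug A 200/1223 = 16.4%, Regimen Y 320/1235 = 25.9% → Regimen Y
Overall: Drug A 275/1391 = 19.8%, Regimen Y 549/1646 = 33.4% → Regimen Y
Regimen Y wins overall and in every disease group — no reversal.

Yes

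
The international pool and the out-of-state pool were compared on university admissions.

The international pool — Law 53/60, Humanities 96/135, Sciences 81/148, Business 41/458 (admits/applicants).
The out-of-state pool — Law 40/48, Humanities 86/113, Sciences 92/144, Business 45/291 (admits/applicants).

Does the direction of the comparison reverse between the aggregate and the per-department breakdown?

No

Law: the international pool 53/60 = 88.3%, the out-of-state pool 40/48 = 83.3% → the international pool
Humanities: the international pool 96/135 = 71.1%, the out-of-state pool 86/113 = 76.1% → the out-of-state pool
Sciences: the international pool 81/148 = 54.7%, the out-of-state pool 92/144 = 63.9% → the out-of-state pool
Business: the international pool 41/458 = 9.0%, the out-of-state pool 45/291 = 15.5% → the out-of-state pool
Overall: the international pool 271/801 = 33.8%, the out-of-state pool 263/596 = 44.1% → the out-of-state pool
Neither sweeps: the international pool wins 1 of 4 groups, the out-of-state pool wins 3. The out-of-state pool wins overall but not every group — no Simpson reversal.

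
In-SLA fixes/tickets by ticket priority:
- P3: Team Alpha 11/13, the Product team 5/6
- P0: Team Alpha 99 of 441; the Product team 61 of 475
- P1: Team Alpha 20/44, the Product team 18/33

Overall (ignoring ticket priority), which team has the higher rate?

P3: Team Alpha 11/13 = 84.6%, the Product team 5/6 = 83.3% → Team Alpha
P0: Team Alpha 99/441 = 22.4%, the Product team 61/475 = 12.8% → Team Alpha
P1: Team Alpha 20/44 = 45.5%, the Product team 18/33 = 54.5% → the Product team
Overall: Team Alpha 130/498 = 26.1%, the Product team 84/514 = 16.3% → Team Alpha
(Neither sweeps every ticket group, but Team Alpha has the higher pooled rate.)

Team Alpha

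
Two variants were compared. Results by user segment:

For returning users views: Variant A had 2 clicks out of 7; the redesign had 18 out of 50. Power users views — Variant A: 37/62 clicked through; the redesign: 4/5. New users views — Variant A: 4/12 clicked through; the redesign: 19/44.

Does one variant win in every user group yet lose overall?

Returning users: Variant A 2/7 = 28.6%, the redesign 18/50 = 36.0% → the redesign
Power users: Variant A 37/62 = 59.7%, the redesign 4/5 = 80.0% → the redesign
New users: Variant A 4/12 = 33.3%, the redesign 19/44 = 43.2% → the redesign
Overall: Variant A 43/81 = 53.1%, the redesign 41/99 = 41.4% → Variant A
The redesign wins each user group but Variant A wins overall — the comparison reverses. The redesign's views skew toward returning users, which has a lower base rate.

Yes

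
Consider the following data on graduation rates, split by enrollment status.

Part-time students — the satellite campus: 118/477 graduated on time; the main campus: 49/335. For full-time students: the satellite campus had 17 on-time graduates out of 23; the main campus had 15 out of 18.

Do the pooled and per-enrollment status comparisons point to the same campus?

Part-time: the satellite campus 118/477 = 24.7%, the main campus 49/335 = 14.6% → the satellite campus
Full-time: the satellite campus 17/23 = 73.9%, the main campus 15/18 = 83.3% → the main campus
Overall: the satellite campus 135/500 = 27.0%, the main campus 64/353 = 18.1% → the satellite campus
Neither sweeps: the satellite campus wins 1 of 2 groups, the main campus wins 1. The satellite campus wins overall but not every group — no Simpson reversal.

No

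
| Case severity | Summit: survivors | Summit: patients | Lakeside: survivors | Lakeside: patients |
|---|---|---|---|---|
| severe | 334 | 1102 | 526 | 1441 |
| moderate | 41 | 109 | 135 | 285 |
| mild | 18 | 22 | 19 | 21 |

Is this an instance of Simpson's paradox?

No

Severe: Summit 334/1102 = 30.3%, Lakeside 526/1441 = 36.5% → Lakeside
Moderate: Summit 41/109 = 37.6%, Lakeside 135/285 = 47.4% → Lakeside
Mild: Summit 18/22 = 81.8%, Lakeside 19/21 = 90.5% → Lakeside
Overall: Summit 393/1233 = 31.9%, Lakeside 680/1747 = 38.9% → Lakeside
Lakeside wins overall and in every case group — no reversal.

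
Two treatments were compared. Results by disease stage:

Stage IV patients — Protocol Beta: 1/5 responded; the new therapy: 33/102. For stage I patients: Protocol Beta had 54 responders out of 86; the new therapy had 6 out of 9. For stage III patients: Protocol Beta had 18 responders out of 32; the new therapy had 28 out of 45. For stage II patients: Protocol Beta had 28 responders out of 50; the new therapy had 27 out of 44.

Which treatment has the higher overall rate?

Protocol Beta

Stage IV: Protocol Beta 1/5 = 20.0%, the new therapy 33/102 = 32.4% → the new therapy
Stage I: Protocol Beta 54/86 = 62.8%, the new therapy 6/9 = 66.7% → the new therapy
Stage III: Protocol Beta 18/32 = 56.2%, the new therapy 28/45 = 62.2% → the new therapy
Stage II: Protocol Beta 28/50 = 56.0%, the new therapy 27/44 = 61.4% → the new therapy
Overall: Protocol Beta 101/173 = 58.4%, the new therapy 94/200 = 47.0% → Protocol Beta
(The new therapy wins every disease group but Protocol Beta wins overall — the new therapy's patients skew toward the low-rate stage IV group.)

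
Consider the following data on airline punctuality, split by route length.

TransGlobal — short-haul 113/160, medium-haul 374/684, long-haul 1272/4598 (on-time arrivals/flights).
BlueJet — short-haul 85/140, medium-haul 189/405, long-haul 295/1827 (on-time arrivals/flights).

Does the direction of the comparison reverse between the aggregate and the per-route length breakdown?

No

Short-haul: TransGlobal 113/160 = 70.6%, BlueJet 85/140 = 60.7% → TransGlobal
Medium-haul: TransGlobal 374/684 = 54.7%, BlueJet 189/405 = 46.7% → TransGlobal
Long-haul: TransGlobal 1272/4598 = 27.7%, BlueJet 295/1827 = 16.1% → TransGlobal
Overall: TransGlobal 1759/5442 = 32.3%, BlueJet 569/2372 = 24.0% → TransGlobal
TransGlobal wins overall and in every route group — no reversal.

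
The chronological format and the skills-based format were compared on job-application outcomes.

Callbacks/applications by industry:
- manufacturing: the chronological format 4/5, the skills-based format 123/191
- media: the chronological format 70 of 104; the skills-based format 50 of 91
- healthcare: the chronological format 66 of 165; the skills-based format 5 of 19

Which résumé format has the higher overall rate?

Manufacturing: the chronological format 4/5 = 80.0%, the skills-based format 123/191 = 64.4% → the chronological format
Media: the chronological format 70/104 = 67.3%, the skills-based format 50/91 = 54.9% → the chronological format
Healthcare: the chronological format 66/165 = 40.0%, the skills-based format 5/19 = 26.3% → the chronological format
Overall: the chronological format 140/274 = 51.1%, the skills-based format 178/301 = 59.1% → the skills-based format
(The chronological format wins every industry group but the skills-based format wins overall — the chronological format's applications skew toward the low-rate healthcare group.)

the skills-based format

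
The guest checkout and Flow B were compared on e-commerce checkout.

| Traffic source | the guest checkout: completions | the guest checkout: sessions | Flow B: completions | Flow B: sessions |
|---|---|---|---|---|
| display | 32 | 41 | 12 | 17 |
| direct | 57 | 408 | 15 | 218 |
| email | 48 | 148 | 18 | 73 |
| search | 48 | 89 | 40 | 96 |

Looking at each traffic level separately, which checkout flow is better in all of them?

the guest checkout

Display: the guest checkout 32/41 = 78.0%, Flow B 12/17 = 70.6% → the guest checkout
Direct: the guest checkout 57/408 = 14.0%, Flow B 15/218 = 6.9% → the guest checkout
Email: the guest checkout 48/148 = 32.4%, Flow B 18/73 = 24.7% → the guest checkout
Search: the guest checkout 48/89 = 53.9%, Flow B 40/96 = 41.7% → the guest checkout
The guest checkout has the higher rate in all 4 groups.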